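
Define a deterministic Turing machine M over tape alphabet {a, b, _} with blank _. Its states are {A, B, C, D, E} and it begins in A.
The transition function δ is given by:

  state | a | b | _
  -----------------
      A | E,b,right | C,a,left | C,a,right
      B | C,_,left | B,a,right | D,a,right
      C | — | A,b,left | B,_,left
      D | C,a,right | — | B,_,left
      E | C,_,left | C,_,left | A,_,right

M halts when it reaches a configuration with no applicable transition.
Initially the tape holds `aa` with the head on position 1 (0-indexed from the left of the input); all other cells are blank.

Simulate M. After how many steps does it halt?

10

A | a[a]___   read a → write b, move right, go to E
E | ab[_]__   read _ → write _, move right, go to A
A | ab_[_]_   read _ → write a, move right, go to C
C | ab_a[_]   read _ → write _, move left, go to B
B | ab_[a]_   read a → write _, move left, go to C
C | ab[_]__   read _ → write _, move left, go to B
B | a[b]___   read b → write a, move right, go to B
B | aa[_]__   read _ → write a, move right, go to D
D | aaa[_]_   read _ → write _, move left, go to B
B | aa[a]__   read a → write _, move left, go to C
C | a[a]___
M halts after 10 transitions.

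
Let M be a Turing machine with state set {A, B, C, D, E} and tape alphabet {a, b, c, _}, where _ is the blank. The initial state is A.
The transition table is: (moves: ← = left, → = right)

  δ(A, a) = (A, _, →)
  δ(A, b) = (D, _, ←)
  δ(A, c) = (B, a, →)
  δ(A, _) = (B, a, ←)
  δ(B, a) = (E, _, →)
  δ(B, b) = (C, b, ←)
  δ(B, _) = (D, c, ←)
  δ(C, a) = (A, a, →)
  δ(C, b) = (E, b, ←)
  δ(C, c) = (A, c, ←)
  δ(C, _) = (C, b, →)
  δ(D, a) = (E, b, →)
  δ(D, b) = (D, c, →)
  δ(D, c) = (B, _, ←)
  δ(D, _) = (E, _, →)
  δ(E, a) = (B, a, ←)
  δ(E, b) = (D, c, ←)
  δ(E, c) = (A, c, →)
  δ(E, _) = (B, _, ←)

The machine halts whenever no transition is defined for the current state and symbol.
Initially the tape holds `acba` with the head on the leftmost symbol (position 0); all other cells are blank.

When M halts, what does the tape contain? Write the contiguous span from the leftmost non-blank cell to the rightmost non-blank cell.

ca__a

A | __[a]cba   read a → write _, move →, go to A
A | ___[c]ba   read c → write a, move →, go to B
B | ___a[b]a   read b → write b, move ←, go to C
C | ___[a]ba   read a → write a, move →, go to A
A | ___a[b]a   read b → write _, move ←, go to D
D | ___[a]_a   read a → write b, move →, go to E
E | ___b[_]a   read _ → write _, move ←, go to B
B | ___[b]_a   read b → write b, move ←, go to C
C | __[_]b_a   read _ → write b, move →, go to C
C | __b[b]_a   read b → write b, move ←, go to E
E | __[b]b_a   read b → write c, move ←, go to D
D | _[_]cb_a   read _ → write _, move →, go to E
E | __[c]b_a   read c → write c, move →, go to A
A | __c[b]_a   read b → write _, move ←, go to D
D | __[c]__a   read c → write _, move ←, go to B
B | _[_]___a   read _ → write c, move ←, go to D
D | [_]c___a   read _ → write _, move →, go to E
E | _[c]___a   read c → write c, move →, go to A
A | _c[_]__a   read _ → write a, move ←, go to B
B | _[c]a__a
The non-blank tape span at halt is ca__a.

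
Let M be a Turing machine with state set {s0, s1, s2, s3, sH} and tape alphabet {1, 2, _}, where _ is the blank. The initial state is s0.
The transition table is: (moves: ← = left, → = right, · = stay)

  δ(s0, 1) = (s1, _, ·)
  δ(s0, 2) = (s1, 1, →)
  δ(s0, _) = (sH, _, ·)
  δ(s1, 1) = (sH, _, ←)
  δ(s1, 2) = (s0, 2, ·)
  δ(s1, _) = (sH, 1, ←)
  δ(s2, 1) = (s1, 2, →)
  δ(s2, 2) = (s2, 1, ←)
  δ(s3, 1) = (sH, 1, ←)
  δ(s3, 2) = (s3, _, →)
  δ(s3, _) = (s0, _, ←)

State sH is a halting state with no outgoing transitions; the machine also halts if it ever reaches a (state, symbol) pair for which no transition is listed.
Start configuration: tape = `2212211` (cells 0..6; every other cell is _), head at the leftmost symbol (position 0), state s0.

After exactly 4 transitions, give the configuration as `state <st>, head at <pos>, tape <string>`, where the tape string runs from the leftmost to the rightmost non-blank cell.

s0 | [2]212211   read 2 → write 1, move →, go to s1
s1 | 1[2]12211   read 2 → write 2, move ·, go to s0
s0 | 1[2]12211   read 2 → write 1, move →, go to s1
s1 | 11[1]2211   read 1 → write _, move ←, go to sH
sH | 1[1]_2211
After 4 steps: state sH, head at 1, tape 11_2211.

state sH, head at 1, tape 11_2211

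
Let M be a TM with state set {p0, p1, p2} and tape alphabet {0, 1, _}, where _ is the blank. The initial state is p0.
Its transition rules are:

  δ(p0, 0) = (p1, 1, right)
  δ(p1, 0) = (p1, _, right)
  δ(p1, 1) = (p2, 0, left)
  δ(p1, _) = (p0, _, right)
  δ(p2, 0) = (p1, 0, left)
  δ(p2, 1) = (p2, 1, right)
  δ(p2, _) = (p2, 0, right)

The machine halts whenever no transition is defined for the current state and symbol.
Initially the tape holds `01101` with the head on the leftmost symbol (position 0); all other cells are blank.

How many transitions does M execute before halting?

22

state=p0 head=0 tape=_[0]1101__   (p0,0)→(p1,1,right)
state=p1 head=1 tape=_1[1]101__   (p1,1)→(p2,0,left)
state=p2 head=0 tape=_[1]0101__   (p2,1)→(p2,1,right)
state=p2 head=1 tape=_1[0]101__   (p2,0)→(p1,0,left)
state=p1 head=0 tape=_[1]0101__   (p1,1)→(p2,0,left)
state=p2 head=-1 tape=[_]00101__   (p2,_)→(p2,0,right)
state=p2 head=0 tape=0[0]0101__   (p2,0)→(p1,0,left)
state=p1 head=-1 tape=[0]00101__   (p1,0)→(p1,_,right)
state=p1 head=0 tape=_[0]0101__   (p1,0)→(p1,_,right)
state=p1 head=1 tape=__[0]101__   (p1,0)→(p1,_,right)
state=p1 head=2 tape=___[1]01__   (p1,1)→(p2,0,left)
state=p2 head=1 tape=__[_]001__   (p2,_)→(p2,0,right)
state=p2 head=2 tape=__0[0]01__   (p2,0)→(p1,0,left)
state=p1 head=1 tape=__[0]001__   (p1,0)→(p1,_,right)
state=p1 head=2 tape=___[0]01__   (p1,0)→(p1,_,right)
state=p1 head=3 tape=____[0]1__   (p1,0)→(p1,_,right)
state=p1 head=4 tape=_____[1]__   (p1,1)→(p2,0,left)
state=p2 head=3 tape=____[_]0__   (p2,_)→(p2,0,right)
state=p2 head=4 tape=____0[0]__   (p2,0)→(p1,0,left)
state=p1 head=3 tape=____[0]0__   (p1,0)→(p1,_,right)
state=p1 head=4 tape=_____[0]__   (p1,0)→(p1,_,right)
state=p1 head=5 tape=______[_]_   (p1,_)→(p0,_,right)
state=p0 head=6 tape=_______[_]
M halts after 22 transitions.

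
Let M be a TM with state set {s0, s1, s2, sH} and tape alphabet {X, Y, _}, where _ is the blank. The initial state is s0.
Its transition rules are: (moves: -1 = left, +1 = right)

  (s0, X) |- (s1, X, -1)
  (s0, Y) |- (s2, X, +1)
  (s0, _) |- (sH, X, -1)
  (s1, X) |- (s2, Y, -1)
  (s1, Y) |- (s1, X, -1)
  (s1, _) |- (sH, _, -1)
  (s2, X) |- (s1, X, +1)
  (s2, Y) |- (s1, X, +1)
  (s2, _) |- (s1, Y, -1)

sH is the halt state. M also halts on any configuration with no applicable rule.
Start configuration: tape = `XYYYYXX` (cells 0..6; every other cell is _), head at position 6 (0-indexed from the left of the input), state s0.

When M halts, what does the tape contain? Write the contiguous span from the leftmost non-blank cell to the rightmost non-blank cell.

YYXXXXXX

state=s0 head=6 tape=___XYYYYX[X]   (s0,X)→(s1,X,-1)
state=s1 head=5 tape=___XYYYY[X]X   (s1,X)→(s2,Y,-1)
state=s2 head=4 tape=___XYYY[Y]YX   (s2,Y)→(s1,X,+1)
state=s1 head=5 tape=___XYYYX[Y]X   (s1,Y)→(s1,X,-1)
state=s1 head=4 tape=___XYYY[X]XX   (s1,X)→(s2,Y,-1)
state=s2 head=3 tape=___XYY[Y]YXX   (s2,Y)→(s1,X,+1)
state=s1 head=4 tape=___XYYX[Y]XX   (s1,Y)→(s1,X,-1)
state=s1 head=3 tape=___XYY[X]XXX   (s1,X)→(s2,Y,-1)
state=s2 head=2 tape=___XY[Y]YXXX   (s2,Y)→(s1,X,+1)
state=s1 head=3 tape=___XYX[Y]XXX   (s1,Y)→(s1,X,-1)
state=s1 head=2 tape=___XY[X]XXXX   (s1,X)→(s2,Y,-1)
state=s2 head=1 tape=___X[Y]YXXXX   (s2,Y)→(s1,X,+1)
state=s1 head=2 tape=___XX[Y]XXXX   (s1,Y)→(s1,X,-1)
state=s1 head=1 tape=___X[X]XXXXX   (s1,X)→(s2,Y,-1)
state=s2 head=0 tape=___[X]YXXXXX   (s2,X)→(s1,X,+1)
state=s1 head=1 tape=___X[Y]XXXXX   (s1,Y)→(s1,X,-1)
state=s1 head=0 tape=___[X]XXXXXX   (s1,X)→(s2,Y,-1)
state=s2 head=-1 tape=__[_]YXXXXXX   (s2,_)→(s1,Y,-1)
state=s1 head=-2 tape=_[_]YYXXXXXX   (s1,_)→(sH,_,-1)
state=sH head=-3 tape=[_]_YYXXXXXX
The non-blank tape span at halt is YYXXXXXX.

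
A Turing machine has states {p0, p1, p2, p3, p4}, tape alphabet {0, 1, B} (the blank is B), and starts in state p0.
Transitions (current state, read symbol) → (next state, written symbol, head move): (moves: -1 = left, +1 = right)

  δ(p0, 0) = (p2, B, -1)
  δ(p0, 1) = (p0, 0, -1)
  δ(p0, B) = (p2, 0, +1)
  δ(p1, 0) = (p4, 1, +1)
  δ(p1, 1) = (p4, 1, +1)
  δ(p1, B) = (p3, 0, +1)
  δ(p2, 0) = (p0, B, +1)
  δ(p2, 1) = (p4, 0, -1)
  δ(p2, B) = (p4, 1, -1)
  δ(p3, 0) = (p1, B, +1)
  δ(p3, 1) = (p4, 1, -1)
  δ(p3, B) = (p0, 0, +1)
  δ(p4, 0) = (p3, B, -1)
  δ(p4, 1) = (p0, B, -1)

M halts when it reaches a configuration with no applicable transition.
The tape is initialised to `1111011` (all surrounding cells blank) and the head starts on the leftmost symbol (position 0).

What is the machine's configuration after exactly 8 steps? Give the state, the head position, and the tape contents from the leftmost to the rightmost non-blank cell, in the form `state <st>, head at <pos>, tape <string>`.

state=p0 head=0 tape=B[1]111011   (p0,1)→(p0,0,-1)
state=p0 head=-1 tape=[B]0111011   (p0,B)→(p2,0,+1)
state=p2 head=0 tape=0[0]111011   (p2,0)→(p0,B,+1)
state=p0 head=1 tape=0B[1]11011   (p0,1)→(p0,0,-1)
state=p0 head=0 tape=0[B]011011   (p0,B)→(p2,0,+1)
state=p2 head=1 tape=00[0]11011   (p2,0)→(p0,B,+1)
state=p0 head=2 tape=00B[1]1011   (p0,1)→(p0,0,-1)
state=p0 head=1 tape=00[B]01011   (p0,B)→(p2,0,+1)
state=p2 head=2 tape=000[0]1011
After 8 steps: state p2, head at 2, tape 00001011.

state p2, head at 2, tape 00001011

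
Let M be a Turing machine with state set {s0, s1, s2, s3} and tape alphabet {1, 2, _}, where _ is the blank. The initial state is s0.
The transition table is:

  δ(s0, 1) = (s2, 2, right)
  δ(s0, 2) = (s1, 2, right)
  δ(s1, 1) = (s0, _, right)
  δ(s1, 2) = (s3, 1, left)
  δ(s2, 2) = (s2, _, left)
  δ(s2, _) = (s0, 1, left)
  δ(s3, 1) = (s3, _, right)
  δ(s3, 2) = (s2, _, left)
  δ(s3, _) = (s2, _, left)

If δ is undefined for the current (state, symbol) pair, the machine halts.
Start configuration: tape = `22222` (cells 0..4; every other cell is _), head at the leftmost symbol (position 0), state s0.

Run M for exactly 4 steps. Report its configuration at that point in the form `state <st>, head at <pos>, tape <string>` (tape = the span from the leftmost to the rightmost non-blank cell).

state s0, head at -2, tape 1_1222

state=s0 head=0 tape=__[2]2222   (s0,2)→(s1,2,right)
state=s1 head=1 tape=__2[2]222   (s1,2)→(s3,1,left)
state=s3 head=0 tape=__[2]1222   (s3,2)→(s2,_,left)
state=s2 head=-1 tape=_[_]_1222   (s2,_)→(s0,1,left)
state=s0 head=-2 tape=[_]1_1222
After 4 steps: state s0, head at -2, tape 1_1222.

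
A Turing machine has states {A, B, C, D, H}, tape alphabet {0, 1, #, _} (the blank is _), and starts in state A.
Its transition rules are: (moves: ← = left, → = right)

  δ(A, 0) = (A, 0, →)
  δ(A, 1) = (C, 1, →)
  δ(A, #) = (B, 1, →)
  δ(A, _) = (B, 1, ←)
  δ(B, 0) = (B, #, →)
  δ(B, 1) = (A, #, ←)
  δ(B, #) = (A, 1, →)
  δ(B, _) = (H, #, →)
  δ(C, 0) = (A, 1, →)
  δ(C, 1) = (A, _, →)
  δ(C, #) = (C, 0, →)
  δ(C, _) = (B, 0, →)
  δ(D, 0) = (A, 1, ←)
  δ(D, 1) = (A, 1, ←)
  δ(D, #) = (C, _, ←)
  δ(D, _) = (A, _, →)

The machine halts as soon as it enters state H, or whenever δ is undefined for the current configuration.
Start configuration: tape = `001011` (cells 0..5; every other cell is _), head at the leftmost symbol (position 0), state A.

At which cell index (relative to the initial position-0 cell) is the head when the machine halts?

6

state=A head=0 tape=[0]01011_   (A,0)→(A,0,→)
state=A head=1 tape=0[0]1011_   (A,0)→(A,0,→)
state=A head=2 tape=00[1]011_   (A,1)→(C,1,→)
state=C head=3 tape=001[0]11_   (C,0)→(A,1,→)
state=A head=4 tape=0011[1]1_   (A,1)→(C,1,→)
state=C head=5 tape=00111[1]_   (C,1)→(A,_,→)
state=A head=6 tape=00111_[_]   (A,_)→(B,1,←)
state=B head=5 tape=00111[_]1   (B,_)→(H,#,→)
state=H head=6 tape=00111#[1]
At halt the head is at cell 6.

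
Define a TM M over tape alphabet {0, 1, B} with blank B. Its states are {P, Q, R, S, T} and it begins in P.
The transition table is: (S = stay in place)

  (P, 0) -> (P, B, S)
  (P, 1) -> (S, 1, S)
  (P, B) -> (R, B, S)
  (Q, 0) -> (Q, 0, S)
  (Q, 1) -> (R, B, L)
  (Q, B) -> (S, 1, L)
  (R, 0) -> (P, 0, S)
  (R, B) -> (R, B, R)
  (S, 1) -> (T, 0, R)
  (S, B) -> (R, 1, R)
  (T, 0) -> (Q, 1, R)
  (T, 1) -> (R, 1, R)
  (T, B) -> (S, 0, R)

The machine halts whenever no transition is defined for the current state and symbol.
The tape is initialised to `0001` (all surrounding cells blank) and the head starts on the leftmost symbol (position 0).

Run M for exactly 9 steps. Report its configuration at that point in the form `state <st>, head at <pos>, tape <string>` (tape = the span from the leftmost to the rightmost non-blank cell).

state=P head=0 tape=[0]001   (P,0)→(P,B,S)
state=P head=0 tape=[B]001   (P,B)→(R,B,S)
state=R head=0 tape=[B]001   (R,B)→(R,B,R)
state=R head=1 tape=B[0]01   (R,0)→(P,0,S)
state=P head=1 tape=B[0]01   (P,0)→(P,B,S)
state=P head=1 tape=B[B]01   (P,B)→(R,B,S)
state=R head=1 tape=B[B]01   (R,B)→(R,B,R)
state=R head=2 tape=BB[0]1   (R,0)→(P,0,S)
state=P head=2 tape=BB[0]1   (P,0)→(P,B,S)
state=P head=2 tape=BB[B]1
After 9 steps: state P, head at 2, tape 1.

state P, head at 2, tape 1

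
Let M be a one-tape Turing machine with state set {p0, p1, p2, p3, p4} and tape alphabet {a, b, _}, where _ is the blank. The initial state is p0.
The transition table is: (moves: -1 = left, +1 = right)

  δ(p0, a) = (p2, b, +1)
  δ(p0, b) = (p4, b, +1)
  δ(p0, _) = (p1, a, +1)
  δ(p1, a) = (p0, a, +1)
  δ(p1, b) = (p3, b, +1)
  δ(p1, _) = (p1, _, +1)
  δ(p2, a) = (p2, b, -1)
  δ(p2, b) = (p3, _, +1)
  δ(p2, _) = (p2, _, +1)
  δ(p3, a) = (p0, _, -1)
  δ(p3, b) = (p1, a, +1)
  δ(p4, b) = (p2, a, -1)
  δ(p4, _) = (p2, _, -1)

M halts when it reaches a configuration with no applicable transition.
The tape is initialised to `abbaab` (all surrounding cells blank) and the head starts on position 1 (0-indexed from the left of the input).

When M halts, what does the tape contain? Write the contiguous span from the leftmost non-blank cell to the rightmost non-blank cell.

aa_ab

p0 | a[b]baab_   read b → write b, move +1, go to p4
p4 | ab[b]aab_   read b → write a, move -1, go to p2
p2 | a[b]aaab_   read b → write _, move +1, go to p3
p3 | a_[a]aab_   read a → write _, move -1, go to p0
p0 | a[_]_aab_   read _ → write a, move +1, go to p1
p1 | aa[_]aab_   read _ → write _, move +1, go to p1
p1 | aa_[a]ab_   read a → write a, move +1, go to p0
p0 | aa_a[a]b_   read a → write b, move +1, go to p2
p2 | aa_ab[b]_   read b → write _, move +1, go to p3
p3 | aa_ab_[_]
The non-blank tape span at halt is aa_ab.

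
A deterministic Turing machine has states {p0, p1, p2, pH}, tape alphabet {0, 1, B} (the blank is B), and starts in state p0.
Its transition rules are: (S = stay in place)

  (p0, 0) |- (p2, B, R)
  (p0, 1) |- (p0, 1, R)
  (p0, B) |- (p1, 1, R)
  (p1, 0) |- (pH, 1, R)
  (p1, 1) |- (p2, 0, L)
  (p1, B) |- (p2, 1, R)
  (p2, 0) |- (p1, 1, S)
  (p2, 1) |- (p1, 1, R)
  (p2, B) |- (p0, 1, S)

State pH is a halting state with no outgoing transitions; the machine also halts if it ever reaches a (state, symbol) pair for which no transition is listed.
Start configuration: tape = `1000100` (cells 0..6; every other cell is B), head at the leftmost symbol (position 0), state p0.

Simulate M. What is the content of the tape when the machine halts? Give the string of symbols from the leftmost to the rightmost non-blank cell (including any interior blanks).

state=p0 head=0 tape=[1]000100   (p0,1)→(p0,1,R)
state=p0 head=1 tape=1[0]00100   (p0,0)→(p2,B,R)
state=p2 head=2 tape=1B[0]0100   (p2,0)→(p1,1,S)
state=p1 head=2 tape=1B[1]0100   (p1,1)→(p2,0,L)
state=p2 head=1 tape=1[B]00100   (p2,B)→(p0,1,S)
state=p0 head=1 tape=1[1]00100   (p0,1)→(p0,1,R)
state=p0 head=2 tape=11[0]0100   (p0,0)→(p2,B,R)
state=p2 head=3 tape=11B[0]100   (p2,0)→(p1,1,S)
state=p1 head=3 tape=11B[1]100   (p1,1)→(p2,0,L)
state=p2 head=2 tape=11[B]0100   (p2,B)→(p0,1,S)
state=p0 head=2 tape=11[1]0100   (p0,1)→(p0,1,R)
state=p0 head=3 tape=111[0]100   (p0,0)→(p2,B,R)
state=p2 head=4 tape=111B[1]00   (p2,1)→(p1,1,R)
state=p1 head=5 tape=111B1[0]0   (p1,0)→(pH,1,R)
state=pH head=6 tape=111B11[0]
The non-blank tape span at halt is 111B110.

111B110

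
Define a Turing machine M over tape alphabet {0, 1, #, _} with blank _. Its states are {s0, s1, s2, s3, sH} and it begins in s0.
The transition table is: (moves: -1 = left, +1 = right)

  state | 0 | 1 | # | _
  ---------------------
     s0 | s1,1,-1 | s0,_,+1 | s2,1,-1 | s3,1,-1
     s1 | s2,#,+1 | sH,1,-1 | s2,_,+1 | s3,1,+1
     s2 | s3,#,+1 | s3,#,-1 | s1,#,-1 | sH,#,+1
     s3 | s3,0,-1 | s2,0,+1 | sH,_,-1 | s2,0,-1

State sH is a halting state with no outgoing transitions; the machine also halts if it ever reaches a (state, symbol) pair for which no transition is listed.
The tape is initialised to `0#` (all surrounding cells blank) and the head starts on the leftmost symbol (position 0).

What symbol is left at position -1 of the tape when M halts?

1

state=s0 head=0 tape=_[0]#   (s0,0)→(s1,1,-1)
state=s1 head=-1 tape=[_]1#   (s1,_)→(s3,1,+1)
state=s3 head=0 tape=1[1]#   (s3,1)→(s2,0,+1)
state=s2 head=1 tape=10[#]   (s2,#)→(s1,#,-1)
state=s1 head=0 tape=1[0]#   (s1,0)→(s2,#,+1)
state=s2 head=1 tape=1#[#]   (s2,#)→(s1,#,-1)
state=s1 head=0 tape=1[#]#   (s1,#)→(s2,_,+1)
state=s2 head=1 tape=1_[#]   (s2,#)→(s1,#,-1)
state=s1 head=0 tape=1[_]#   (s1,_)→(s3,1,+1)
state=s3 head=1 tape=11[#]   (s3,#)→(sH,_,-1)
state=sH head=0 tape=1[1]_
Cell -1 holds 1 when M halts.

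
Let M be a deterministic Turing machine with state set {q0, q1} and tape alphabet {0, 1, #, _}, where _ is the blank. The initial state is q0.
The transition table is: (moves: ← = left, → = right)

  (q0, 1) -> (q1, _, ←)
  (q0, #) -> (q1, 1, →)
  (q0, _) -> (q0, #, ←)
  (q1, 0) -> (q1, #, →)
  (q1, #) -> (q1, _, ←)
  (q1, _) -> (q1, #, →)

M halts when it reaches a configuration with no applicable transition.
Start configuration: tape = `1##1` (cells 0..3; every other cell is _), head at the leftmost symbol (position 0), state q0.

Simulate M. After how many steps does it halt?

21

state=q0 head=0 tape=___[1]##1   (q0,1)→(q1,_,←)
state=q1 head=-1 tape=__[_]_##1   (q1,_)→(q1,#,→)
state=q1 head=0 tape=__#[_]##1   (q1,_)→(q1,#,→)
state=q1 head=1 tape=__##[#]#1   (q1,#)→(q1,_,←)
state=q1 head=0 tape=__#[#]_#1   (q1,#)→(q1,_,←)
state=q1 head=-1 tape=__[#]__#1   (q1,#)→(q1,_,←)
state=q1 head=-2 tape=_[_]___#1   (q1,_)→(q1,#,→)
state=q1 head=-1 tape=_#[_]__#1   (q1,_)→(q1,#,→)
state=q1 head=0 tape=_##[_]_#1   (q1,_)→(q1,#,→)
state=q1 head=1 tape=_###[_]#1   (q1,_)→(q1,#,→)
state=q1 head=2 tape=_####[#]1   (q1,#)→(q1,_,←)
state=q1 head=1 tape=_###[#]_1   (q1,#)→(q1,_,←)
state=q1 head=0 tape=_##[#]__1   (q1,#)→(q1,_,←)
state=q1 head=-1 tape=_#[#]___1   (q1,#)→(q1,_,←)
state=q1 head=-2 tape=_[#]____1   (q1,#)→(q1,_,←)
state=q1 head=-3 tape=[_]_____1   (q1,_)→(q1,#,→)
state=q1 head=-2 tape=#[_]____1   (q1,_)→(q1,#,→)
state=q1 head=-1 tape=##[_]___1   (q1,_)→(q1,#,→)
state=q1 head=0 tape=###[_]__1   (q1,_)→(q1,#,→)
state=q1 head=1 tape=####[_]_1   (q1,_)→(q1,#,→)
state=q1 head=2 tape=#####[_]1   (q1,_)→(q1,#,→)
state=q1 head=3 tape=######[1]
M halts after 21 transitions.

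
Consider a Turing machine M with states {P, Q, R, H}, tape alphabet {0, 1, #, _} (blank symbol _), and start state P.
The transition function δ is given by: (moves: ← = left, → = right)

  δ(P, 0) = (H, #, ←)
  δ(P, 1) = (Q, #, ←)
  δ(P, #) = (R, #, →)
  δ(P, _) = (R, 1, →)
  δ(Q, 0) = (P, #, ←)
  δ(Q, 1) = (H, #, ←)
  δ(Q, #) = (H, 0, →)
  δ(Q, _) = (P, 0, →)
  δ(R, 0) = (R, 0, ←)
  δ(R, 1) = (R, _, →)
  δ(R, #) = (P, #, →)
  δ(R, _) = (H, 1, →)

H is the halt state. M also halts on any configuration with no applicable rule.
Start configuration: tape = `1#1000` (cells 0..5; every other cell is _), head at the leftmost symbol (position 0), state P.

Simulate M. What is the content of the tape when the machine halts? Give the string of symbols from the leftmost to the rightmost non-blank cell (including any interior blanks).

state=P head=0 tape=_[1]#1000   (P,1)→(Q,#,←)
state=Q head=-1 tape=[_]##1000   (Q,_)→(P,0,→)
state=P head=0 tape=0[#]#1000   (P,#)→(R,#,→)
state=R head=1 tape=0#[#]1000   (R,#)→(P,#,→)
state=P head=2 tape=0##[1]000   (P,1)→(Q,#,←)
state=Q head=1 tape=0#[#]#000   (Q,#)→(H,0,→)
state=H head=2 tape=0#0[#]000
The non-blank tape span at halt is 0#0#000.

0#0#000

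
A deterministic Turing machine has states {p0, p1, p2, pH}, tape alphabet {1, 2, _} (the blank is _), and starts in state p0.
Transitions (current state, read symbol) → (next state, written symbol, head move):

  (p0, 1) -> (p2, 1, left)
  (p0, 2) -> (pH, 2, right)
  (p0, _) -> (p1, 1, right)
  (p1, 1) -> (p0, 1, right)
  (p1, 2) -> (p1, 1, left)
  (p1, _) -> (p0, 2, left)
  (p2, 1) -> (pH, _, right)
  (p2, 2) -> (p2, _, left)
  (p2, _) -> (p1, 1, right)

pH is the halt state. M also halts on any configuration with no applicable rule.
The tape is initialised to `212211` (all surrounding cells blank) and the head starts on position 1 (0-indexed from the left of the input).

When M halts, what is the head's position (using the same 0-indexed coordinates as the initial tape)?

p0 | __2[1]2211   read 1 → write 1, move left, go to p2
p2 | __[2]12211   read 2 → write _, move left, go to p2
p2 | _[_]_12211   read _ → write 1, move right, go to p1
p1 | _1[_]12211   read _ → write 2, move left, go to p0
p0 | _[1]212211   read 1 → write 1, move left, go to p2
p2 | [_]1212211   read _ → write 1, move right, go to p1
p1 | 1[1]212211   read 1 → write 1, move right, go to p0
p0 | 11[2]12211   read 2 → write 2, move right, go to pH
pH | 112[1]2211
At halt the head is at cell 1.

1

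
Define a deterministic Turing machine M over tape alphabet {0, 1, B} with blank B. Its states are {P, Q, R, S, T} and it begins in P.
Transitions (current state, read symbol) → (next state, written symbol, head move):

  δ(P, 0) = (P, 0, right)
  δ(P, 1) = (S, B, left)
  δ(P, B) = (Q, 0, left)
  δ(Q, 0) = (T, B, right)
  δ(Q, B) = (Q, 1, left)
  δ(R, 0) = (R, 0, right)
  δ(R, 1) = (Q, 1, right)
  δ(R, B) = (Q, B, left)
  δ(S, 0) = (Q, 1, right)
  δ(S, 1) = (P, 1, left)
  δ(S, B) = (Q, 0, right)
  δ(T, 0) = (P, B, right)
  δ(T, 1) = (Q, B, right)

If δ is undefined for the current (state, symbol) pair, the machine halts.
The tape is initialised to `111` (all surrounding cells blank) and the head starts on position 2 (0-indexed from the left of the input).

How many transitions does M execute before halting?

7

state=P head=2 tape=B11[1]   (P,1)→(S,B,left)
state=S head=1 tape=B1[1]B   (S,1)→(P,1,left)
state=P head=0 tape=B[1]1B   (P,1)→(S,B,left)
state=S head=-1 tape=[B]B1B   (S,B)→(Q,0,right)
state=Q head=0 tape=0[B]1B   (Q,B)→(Q,1,left)
state=Q head=-1 tape=[0]11B   (Q,0)→(T,B,right)
state=T head=0 tape=B[1]1B   (T,1)→(Q,B,right)
state=Q head=1 tape=BB[1]B
M halts after 7 transitions.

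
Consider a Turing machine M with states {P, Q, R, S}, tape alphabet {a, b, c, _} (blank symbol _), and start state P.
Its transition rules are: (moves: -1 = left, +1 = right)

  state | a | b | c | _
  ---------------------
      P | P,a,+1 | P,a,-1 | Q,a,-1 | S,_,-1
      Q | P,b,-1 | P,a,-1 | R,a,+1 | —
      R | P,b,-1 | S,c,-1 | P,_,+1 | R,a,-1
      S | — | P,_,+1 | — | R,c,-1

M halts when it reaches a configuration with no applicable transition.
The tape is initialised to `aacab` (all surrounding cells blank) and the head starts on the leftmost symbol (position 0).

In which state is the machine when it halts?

state=P head=0 tape=[a]acab_   (P,a)→(P,a,+1)
state=P head=1 tape=a[a]cab_   (P,a)→(P,a,+1)
state=P head=2 tape=aa[c]ab_   (P,c)→(Q,a,-1)
state=Q head=1 tape=a[a]aab_   (Q,a)→(P,b,-1)
state=P head=0 tape=[a]baab_   (P,a)→(P,a,+1)
state=P head=1 tape=a[b]aab_   (P,b)→(P,a,-1)
state=P head=0 tape=[a]aaab_   (P,a)→(P,a,+1)
state=P head=1 tape=a[a]aab_   (P,a)→(P,a,+1)
state=P head=2 tape=aa[a]ab_   (P,a)→(P,a,+1)
state=P head=3 tape=aaa[a]b_   (P,a)→(P,a,+1)
state=P head=4 tape=aaaa[b]_   (P,b)→(P,a,-1)
state=P head=3 tape=aaa[a]a_   (P,a)→(P,a,+1)
state=P head=4 tape=aaaa[a]_   (P,a)→(P,a,+1)
state=P head=5 tape=aaaaa[_]   (P,_)→(S,_,-1)
state=S head=4 tape=aaaa[a]_
No transition is defined for (S, a); M halts in state S.

S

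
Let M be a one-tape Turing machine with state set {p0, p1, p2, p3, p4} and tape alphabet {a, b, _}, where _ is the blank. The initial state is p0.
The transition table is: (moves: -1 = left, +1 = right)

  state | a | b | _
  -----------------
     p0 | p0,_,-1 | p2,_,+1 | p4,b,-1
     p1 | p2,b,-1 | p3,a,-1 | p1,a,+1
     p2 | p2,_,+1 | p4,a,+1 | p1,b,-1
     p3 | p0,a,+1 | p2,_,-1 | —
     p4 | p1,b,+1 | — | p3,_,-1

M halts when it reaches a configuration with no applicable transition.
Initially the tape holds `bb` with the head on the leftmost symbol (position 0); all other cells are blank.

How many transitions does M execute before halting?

state=p0 head=0 tape=____[b]b_   (p0,b)→(p2,_,+1)
state=p2 head=1 tape=_____[b]_   (p2,b)→(p4,a,+1)
state=p4 head=2 tape=_____a[_]   (p4,_)→(p3,_,-1)
state=p3 head=1 tape=_____[a]_   (p3,a)→(p0,a,+1)
state=p0 head=2 tape=_____a[_]   (p0,_)→(p4,b,-1)
state=p4 head=1 tape=_____[a]b   (p4,a)→(p1,b,+1)
state=p1 head=2 tape=_____b[b]   (p1,b)→(p3,a,-1)
state=p3 head=1 tape=_____[b]a   (p3,b)→(p2,_,-1)
state=p2 head=0 tape=____[_]_a   (p2,_)→(p1,b,-1)
state=p1 head=-1 tape=___[_]b_a   (p1,_)→(p1,a,+1)
state=p1 head=0 tape=___a[b]_a   (p1,b)→(p3,a,-1)
state=p3 head=-1 tape=___[a]a_a   (p3,a)→(p0,a,+1)
state=p0 head=0 tape=___a[a]_a   (p0,a)→(p0,_,-1)
state=p0 head=-1 tape=___[a]__a   (p0,a)→(p0,_,-1)
state=p0 head=-2 tape=__[_]___a   (p0,_)→(p4,b,-1)
state=p4 head=-3 tape=_[_]b___a   (p4,_)→(p3,_,-1)
state=p3 head=-4 tape=[_]_b___a
M halts after 16 transitions.

16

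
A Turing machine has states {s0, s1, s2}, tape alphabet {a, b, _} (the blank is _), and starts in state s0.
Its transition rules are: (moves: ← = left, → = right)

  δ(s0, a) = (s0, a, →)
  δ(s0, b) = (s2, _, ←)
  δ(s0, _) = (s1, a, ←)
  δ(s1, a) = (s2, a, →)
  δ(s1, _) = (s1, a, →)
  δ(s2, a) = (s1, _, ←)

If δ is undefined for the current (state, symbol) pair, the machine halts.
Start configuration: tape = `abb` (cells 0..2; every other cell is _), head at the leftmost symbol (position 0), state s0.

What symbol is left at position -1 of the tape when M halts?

state=s0 head=0 tape=_[a]bb   (s0,a)→(s0,a,→)
state=s0 head=1 tape=_a[b]b   (s0,b)→(s2,_,←)
state=s2 head=0 tape=_[a]_b   (s2,a)→(s1,_,←)
state=s1 head=-1 tape=[_]__b   (s1,_)→(s1,a,→)
state=s1 head=0 tape=a[_]_b   (s1,_)→(s1,a,→)
state=s1 head=1 tape=aa[_]b   (s1,_)→(s1,a,→)
state=s1 head=2 tape=aaa[b]
Cell -1 holds a when M halts.

a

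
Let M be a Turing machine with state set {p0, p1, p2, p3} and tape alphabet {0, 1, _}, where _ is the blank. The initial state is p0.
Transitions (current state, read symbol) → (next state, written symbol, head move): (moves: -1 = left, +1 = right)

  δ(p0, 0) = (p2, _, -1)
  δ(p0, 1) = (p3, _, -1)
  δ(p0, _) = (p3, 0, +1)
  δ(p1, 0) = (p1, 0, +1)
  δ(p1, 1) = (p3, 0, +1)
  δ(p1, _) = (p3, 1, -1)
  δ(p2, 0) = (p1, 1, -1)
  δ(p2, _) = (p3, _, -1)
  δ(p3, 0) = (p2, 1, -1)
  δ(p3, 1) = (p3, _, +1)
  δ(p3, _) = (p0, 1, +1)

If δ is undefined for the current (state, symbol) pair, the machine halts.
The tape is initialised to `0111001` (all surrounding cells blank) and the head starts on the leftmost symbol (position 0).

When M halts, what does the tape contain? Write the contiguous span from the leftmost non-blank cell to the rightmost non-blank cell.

p0 | __[0]111001   read 0 → write _, move -1, go to p2
p2 | _[_]_111001   read _ → write _, move -1, go to p3
p3 | [_]__111001   read _ → write 1, move +1, go to p0
p0 | 1[_]_111001   read _ → write 0, move +1, go to p3
p3 | 10[_]111001   read _ → write 1, move +1, go to p0
p0 | 101[1]11001   read 1 → write _, move -1, go to p3
p3 | 10[1]_11001   read 1 → write _, move +1, go to p3
p3 | 10_[_]11001   read _ → write 1, move +1, go to p0
p0 | 10_1[1]1001   read 1 → write _, move -1, go to p3
p3 | 10_[1]_1001   read 1 → write _, move +1, go to p3
p3 | 10__[_]1001   read _ → write 1, move +1, go to p0
p0 | 10__1[1]001   read 1 → write _, move -1, go to p3
p3 | 10__[1]_001   read 1 → write _, move +1, go to p3
p3 | 10___[_]001   read _ → write 1, move +1, go to p0
p0 | 10___1[0]01   read 0 → write _, move -1, go to p2
p2 | 10___[1]_01
The non-blank tape span at halt is 10___1_01.

10___1_01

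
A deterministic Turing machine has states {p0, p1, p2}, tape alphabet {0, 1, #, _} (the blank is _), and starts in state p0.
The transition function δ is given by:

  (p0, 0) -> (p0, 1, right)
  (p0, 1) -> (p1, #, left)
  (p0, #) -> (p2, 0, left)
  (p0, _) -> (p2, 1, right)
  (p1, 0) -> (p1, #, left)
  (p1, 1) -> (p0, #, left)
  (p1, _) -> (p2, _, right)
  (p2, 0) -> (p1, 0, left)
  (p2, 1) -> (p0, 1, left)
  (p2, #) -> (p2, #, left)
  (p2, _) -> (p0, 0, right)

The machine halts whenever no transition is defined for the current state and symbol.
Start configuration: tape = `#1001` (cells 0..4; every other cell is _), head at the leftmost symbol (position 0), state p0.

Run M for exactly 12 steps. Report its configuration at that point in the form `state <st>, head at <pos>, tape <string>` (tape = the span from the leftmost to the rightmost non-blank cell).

p0 | ___[#]1001   read # → write 0, move left, go to p2
p2 | __[_]01001   read _ → write 0, move right, go to p0
p0 | __0[0]1001   read 0 → write 1, move right, go to p0
p0 | __01[1]001   read 1 → write #, move left, go to p1
p1 | __0[1]#001   read 1 → write #, move left, go to p0
p0 | __[0]##001   read 0 → write 1, move right, go to p0
p0 | __1[#]#001   read # → write 0, move left, go to p2
p2 | __[1]0#001   read 1 → write 1, move left, go to p0
p0 | _[_]10#001   read _ → write 1, move right, go to p2
p2 | _1[1]0#001   read 1 → write 1, move left, go to p0
p0 | _[1]10#001   read 1 → write #, move left, go to p1
p1 | [_]#10#001   read _ → write _, move right, go to p2
p2 | _[#]10#001
After 12 steps: state p2, head at -2, tape #10#001.

state p2, head at -2, tape #10#001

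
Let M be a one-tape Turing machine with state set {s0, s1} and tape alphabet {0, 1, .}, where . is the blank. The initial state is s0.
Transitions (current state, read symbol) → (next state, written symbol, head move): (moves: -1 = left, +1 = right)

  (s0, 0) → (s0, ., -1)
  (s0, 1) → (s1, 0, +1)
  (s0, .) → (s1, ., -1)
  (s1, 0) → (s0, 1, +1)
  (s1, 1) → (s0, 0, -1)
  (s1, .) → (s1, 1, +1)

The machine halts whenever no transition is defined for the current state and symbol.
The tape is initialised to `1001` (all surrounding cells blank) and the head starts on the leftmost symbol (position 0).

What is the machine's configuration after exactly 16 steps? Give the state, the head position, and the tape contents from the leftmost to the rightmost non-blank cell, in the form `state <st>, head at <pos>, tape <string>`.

s0 | ..[1]001.   read 1 → write 0, move +1, go to s1
s1 | ..0[0]01.   read 0 → write 1, move +1, go to s0
s0 | ..01[0]1.   read 0 → write ., move -1, go to s0
s0 | ..0[1].1.   read 1 → write 0, move +1, go to s1
s1 | ..00[.]1.   read . → write 1, move +1, go to s1
s1 | ..001[1].   read 1 → write 0, move -1, go to s0
s0 | ..00[1]0.   read 1 → write 0, move +1, go to s1
s1 | ..000[0].   read 0 → write 1, move +1, go to s0
s0 | ..0001[.]   read . → write ., move -1, go to s1
s1 | ..000[1].   read 1 → write 0, move -1, go to s0
s0 | ..00[0]0.   read 0 → write ., move -1, go to s0
s0 | ..0[0].0.   read 0 → write ., move -1, go to s0
s0 | ..[0]..0.   read 0 → write ., move -1, go to s0
s0 | .[.]...0.   read . → write ., move -1, go to s1
s1 | [.]....0.   read . → write 1, move +1, go to s1
s1 | 1[.]...0.   read . → write 1, move +1, go to s1
s1 | 11[.]..0.
After 16 steps: state s1, head at 0, tape 11...0.

state s1, head at 0, tape 11...0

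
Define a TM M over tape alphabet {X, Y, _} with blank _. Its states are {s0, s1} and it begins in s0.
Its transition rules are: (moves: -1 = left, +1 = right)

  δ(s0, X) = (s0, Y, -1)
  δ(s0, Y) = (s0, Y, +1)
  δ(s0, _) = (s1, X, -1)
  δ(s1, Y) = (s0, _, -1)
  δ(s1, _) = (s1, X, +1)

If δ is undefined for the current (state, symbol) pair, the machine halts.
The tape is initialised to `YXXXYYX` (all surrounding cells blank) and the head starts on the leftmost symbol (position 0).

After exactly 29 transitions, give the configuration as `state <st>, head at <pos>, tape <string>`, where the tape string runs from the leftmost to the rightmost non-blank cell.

s0 | [Y]XXXYYX_   read Y → write Y, move +1, go to s0
s0 | Y[X]XXYYX_   read X → write Y, move -1, go to s0
s0 | [Y]YXXYYX_   read Y → write Y, move +1, go to s0
s0 | Y[Y]XXYYX_   read Y → write Y, move +1, go to s0
s0 | YY[X]XYYX_   read X → write Y, move -1, go to s0
s0 | Y[Y]YXYYX_   read Y → write Y, move +1, go to s0
s0 | YY[Y]XYYX_   read Y → write Y, move +1, go to s0
s0 | YYY[X]YYX_   read X → write Y, move -1, go to s0
s0 | YY[Y]YYYX_   read Y → write Y, move +1, go to s0
s0 | YYY[Y]YYX_   read Y → write Y, move +1, go to s0
s0 | YYYY[Y]YX_   read Y → write Y, move +1, go to s0
s0 | YYYYY[Y]X_   read Y → write Y, move +1, go to s0
s0 | YYYYYY[X]_   read X → write Y, move -1, go to s0
s0 | YYYYY[Y]Y_   read Y → write Y, move +1, go to s0
s0 | YYYYYY[Y]_   read Y → write Y, move +1, go to s0
s0 | YYYYYYY[_]   read _ → write X, move -1, go to s1
s1 | YYYYYY[Y]X   read Y → write _, move -1, go to s0
s0 | YYYYY[Y]_X   read Y → write Y, move +1, go to s0
s0 | YYYYYY[_]X   read _ → write X, move -1, go to s1
s1 | YYYYY[Y]XX   read Y → write _, move -1, go to s0
s0 | YYYY[Y]_XX   read Y → write Y, move +1, go to s0
s0 | YYYYY[_]XX   read _ → write X, move -1, go to s1
s1 | YYYY[Y]XXX   read Y → write _, move -1, go to s0
s0 | YYY[Y]_XXX   read Y → write Y, move +1, go to s0
s0 | YYYY[_]XXX   read _ → write X, move -1, go to s1
s1 | YYY[Y]XXXX   read Y → write _, move -1, go to s0
s0 | YY[Y]_XXXX   read Y → write Y, move +1, go to s0
s0 | YYY[_]XXXX   read _ → write X, move -1, go to s1
s1 | YY[Y]XXXXX   read Y → write _, move -1, go to s0
s0 | Y[Y]_XXXXX
After 29 steps: state s0, head at 1, tape YY_XXXXX.

state s0, head at 1, tape YY_XXXXX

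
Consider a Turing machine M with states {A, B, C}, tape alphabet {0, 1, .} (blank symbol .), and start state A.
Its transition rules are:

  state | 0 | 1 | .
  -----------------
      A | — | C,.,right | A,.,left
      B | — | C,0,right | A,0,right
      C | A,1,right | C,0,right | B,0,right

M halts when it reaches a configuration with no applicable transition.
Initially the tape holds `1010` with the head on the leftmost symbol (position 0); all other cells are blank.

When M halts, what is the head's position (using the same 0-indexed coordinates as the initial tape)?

5

state=A head=0 tape=[1]010...   (A,1)→(C,.,right)
state=C head=1 tape=.[0]10...   (C,0)→(A,1,right)
state=A head=2 tape=.1[1]0...   (A,1)→(C,.,right)
state=C head=3 tape=.1.[0]...   (C,0)→(A,1,right)
state=A head=4 tape=.1.1[.]..   (A,.)→(A,.,left)
state=A head=3 tape=.1.[1]...   (A,1)→(C,.,right)
state=C head=4 tape=.1..[.]..   (C,.)→(B,0,right)
state=B head=5 tape=.1..0[.].   (B,.)→(A,0,right)
state=A head=6 tape=.1..00[.]   (A,.)→(A,.,left)
state=A head=5 tape=.1..0[0].
At halt the head is at cell 5.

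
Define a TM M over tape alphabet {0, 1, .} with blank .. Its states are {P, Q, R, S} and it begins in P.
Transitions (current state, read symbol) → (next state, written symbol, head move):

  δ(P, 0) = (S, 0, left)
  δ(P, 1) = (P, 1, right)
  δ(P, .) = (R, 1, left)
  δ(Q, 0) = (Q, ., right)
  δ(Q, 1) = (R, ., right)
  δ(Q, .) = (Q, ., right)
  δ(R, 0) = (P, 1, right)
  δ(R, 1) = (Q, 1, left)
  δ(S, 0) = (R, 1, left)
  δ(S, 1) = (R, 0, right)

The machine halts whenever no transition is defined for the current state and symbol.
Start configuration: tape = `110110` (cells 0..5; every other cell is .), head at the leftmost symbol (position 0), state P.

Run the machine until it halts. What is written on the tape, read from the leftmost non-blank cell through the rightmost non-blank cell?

1011

P | [1]10110..   read 1 → write 1, move right, go to P
P | 1[1]0110..   read 1 → write 1, move right, go to P
P | 11[0]110..   read 0 → write 0, move left, go to S
S | 1[1]0110..   read 1 → write 0, move right, go to R
R | 10[0]110..   read 0 → write 1, move right, go to P
P | 101[1]10..   read 1 → write 1, move right, go to P
P | 1011[1]0..   read 1 → write 1, move right, go to P
P | 10111[0]..   read 0 → write 0, move left, go to S
S | 1011[1]0..   read 1 → write 0, move right, go to R
R | 10110[0]..   read 0 → write 1, move right, go to P
P | 101101[.].   read . → write 1, move left, go to R
R | 10110[1]1.   read 1 → write 1, move left, go to Q
Q | 1011[0]11.   read 0 → write ., move right, go to Q
Q | 1011.[1]1.   read 1 → write ., move right, go to R
R | 1011..[1].   read 1 → write 1, move left, go to Q
Q | 1011.[.]1.   read . → write ., move right, go to Q
Q | 1011..[1].   read 1 → write ., move right, go to R
R | 1011...[.]
The non-blank tape span at halt is 1011.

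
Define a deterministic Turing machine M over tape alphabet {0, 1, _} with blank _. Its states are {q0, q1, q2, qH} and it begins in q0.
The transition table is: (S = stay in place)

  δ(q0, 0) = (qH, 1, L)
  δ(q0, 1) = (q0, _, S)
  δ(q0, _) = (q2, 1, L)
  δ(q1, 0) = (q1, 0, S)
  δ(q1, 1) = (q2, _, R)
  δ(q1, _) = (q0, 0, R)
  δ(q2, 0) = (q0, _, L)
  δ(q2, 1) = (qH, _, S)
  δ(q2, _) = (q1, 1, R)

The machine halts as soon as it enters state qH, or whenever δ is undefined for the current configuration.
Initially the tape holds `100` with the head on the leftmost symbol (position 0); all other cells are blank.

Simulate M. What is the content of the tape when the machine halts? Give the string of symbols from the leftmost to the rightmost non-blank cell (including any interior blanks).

1_0

state=q0 head=0 tape=_[1]00   (q0,1)→(q0,_,S)
state=q0 head=0 tape=_[_]00   (q0,_)→(q2,1,L)
state=q2 head=-1 tape=[_]100   (q2,_)→(q1,1,R)
state=q1 head=0 tape=1[1]00   (q1,1)→(q2,_,R)
state=q2 head=1 tape=1_[0]0   (q2,0)→(q0,_,L)
state=q0 head=0 tape=1[_]_0   (q0,_)→(q2,1,L)
state=q2 head=-1 tape=[1]1_0   (q2,1)→(qH,_,S)
state=qH head=-1 tape=[_]1_0
The non-blank tape span at halt is 1_0.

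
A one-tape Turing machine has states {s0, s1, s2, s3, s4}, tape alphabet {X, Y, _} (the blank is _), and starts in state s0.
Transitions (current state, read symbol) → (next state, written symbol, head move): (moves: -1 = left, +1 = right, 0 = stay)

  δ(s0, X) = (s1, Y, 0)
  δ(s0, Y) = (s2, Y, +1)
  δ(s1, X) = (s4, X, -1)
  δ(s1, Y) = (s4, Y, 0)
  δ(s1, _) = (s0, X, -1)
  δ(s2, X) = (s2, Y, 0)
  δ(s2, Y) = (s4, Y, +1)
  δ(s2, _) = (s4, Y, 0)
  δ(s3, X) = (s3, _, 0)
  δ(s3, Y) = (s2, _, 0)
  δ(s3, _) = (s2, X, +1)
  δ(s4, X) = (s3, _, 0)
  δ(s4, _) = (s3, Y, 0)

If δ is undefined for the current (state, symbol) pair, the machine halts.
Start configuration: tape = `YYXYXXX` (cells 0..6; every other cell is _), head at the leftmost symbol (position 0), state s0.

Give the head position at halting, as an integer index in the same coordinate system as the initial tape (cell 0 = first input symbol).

7

s0 | [Y]YXYXXX_   read Y → write Y, move +1, go to s2
s2 | Y[Y]XYXXX_   read Y → write Y, move +1, go to s4
s4 | YY[X]YXXX_   read X → write _, move 0, go to s3
s3 | YY[_]YXXX_   read _ → write X, move +1, go to s2
s2 | YYX[Y]XXX_   read Y → write Y, move +1, go to s4
s4 | YYXY[X]XX_   read X → write _, move 0, go to s3
s3 | YYXY[_]XX_   read _ → write X, move +1, go to s2
s2 | YYXYX[X]X_   read X → write Y, move 0, go to s2
s2 | YYXYX[Y]X_   read Y → write Y, move +1, go to s4
s4 | YYXYXY[X]_   read X → write _, move 0, go to s3
s3 | YYXYXY[_]_   read _ → write X, move +1, go to s2
s2 | YYXYXYX[_]   read _ → write Y, move 0, go to s4
s4 | YYXYXYX[Y]
At halt the head is at cell 7.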